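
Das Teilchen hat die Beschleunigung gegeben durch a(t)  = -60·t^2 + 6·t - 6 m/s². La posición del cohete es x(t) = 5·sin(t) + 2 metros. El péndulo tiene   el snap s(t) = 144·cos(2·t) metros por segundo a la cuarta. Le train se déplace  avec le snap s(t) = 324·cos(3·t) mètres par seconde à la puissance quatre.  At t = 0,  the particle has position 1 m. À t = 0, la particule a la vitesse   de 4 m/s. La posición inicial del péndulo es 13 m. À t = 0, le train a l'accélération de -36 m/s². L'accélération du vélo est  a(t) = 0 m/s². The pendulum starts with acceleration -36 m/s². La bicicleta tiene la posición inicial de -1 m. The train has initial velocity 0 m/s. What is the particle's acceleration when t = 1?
Using a(t) = -60·t^2 + 6·t - 6 and substituting t = 1, we find a = -60.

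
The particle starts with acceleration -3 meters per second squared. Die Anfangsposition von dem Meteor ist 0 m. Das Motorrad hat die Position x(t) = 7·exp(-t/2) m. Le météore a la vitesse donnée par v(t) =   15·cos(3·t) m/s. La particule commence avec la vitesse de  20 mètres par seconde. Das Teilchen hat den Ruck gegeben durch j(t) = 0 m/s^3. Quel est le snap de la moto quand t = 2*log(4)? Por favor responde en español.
Debemos derivar nuestra ecuación de la posición x(t) = 7·exp(-t/2) 4 veces. Derivando la posición, obtenemos la velocidad: v(t) = -7·exp(-t/2)/2. Derivando la velocidad, obtenemos la aceleración: a(t) = 7·exp(-t/2)/4. Derivando la aceleración, obtenemos la sacudida: j(t) = -7·exp(-t/2)/8. La derivada de la sacudida da el snap: s(t) = 7·exp(-t/2)/16. De la ecuación del snap s(t) = 7·exp(-t/2)/16, sustituimos t = 2*log(4) para obtener s = 7/64.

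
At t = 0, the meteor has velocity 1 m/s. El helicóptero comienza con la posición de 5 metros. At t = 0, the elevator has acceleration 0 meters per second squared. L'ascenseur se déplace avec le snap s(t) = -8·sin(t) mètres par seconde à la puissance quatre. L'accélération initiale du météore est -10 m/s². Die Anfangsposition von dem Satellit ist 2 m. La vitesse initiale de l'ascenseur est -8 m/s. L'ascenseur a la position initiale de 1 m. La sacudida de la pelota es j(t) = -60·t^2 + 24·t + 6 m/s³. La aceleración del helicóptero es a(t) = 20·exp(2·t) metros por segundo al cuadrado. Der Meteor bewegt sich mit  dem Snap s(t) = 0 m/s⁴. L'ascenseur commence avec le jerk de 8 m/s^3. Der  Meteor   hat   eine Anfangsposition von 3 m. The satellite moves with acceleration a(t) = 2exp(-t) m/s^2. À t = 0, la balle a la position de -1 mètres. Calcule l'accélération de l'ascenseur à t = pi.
Nous devons trouver la primitive de notre équation du snap s(t) = -8·sin(t) 2 fois. La primitive du snap est le jerk. En utilisant j(0) = 8, nous obtenons j(t) = 8·cos(t). En prenant ∫j(t)dt et en appliquant a(0) = 0, nous trouvons a(t) = 8·sin(t). De l'équation de l'accélération a(t) = 8·sin(t), nous substituons t = pi pour obtenir a = 0.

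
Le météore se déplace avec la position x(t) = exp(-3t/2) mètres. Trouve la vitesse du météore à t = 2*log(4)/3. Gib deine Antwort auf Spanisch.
Debemos derivar nuestra ecuación de la posición x(t) = exp(-3·t/2) 1 vez. Derivando la posición, obtenemos la velocidad: v(t) = -3·exp(-3·t/2)/2. Tenemos la velocidad v(t) = -3·exp(-3·t/2)/2. Sustituyendo t = 2*log(4)/3: v(2*log(4)/3) = -3/8.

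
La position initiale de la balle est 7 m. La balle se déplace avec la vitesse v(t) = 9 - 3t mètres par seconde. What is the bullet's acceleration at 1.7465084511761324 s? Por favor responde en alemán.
Um dies zu lösen, müssen wir 1 Ableitung unserer Gleichung für die Geschwindigkeit v(t) = 9 - 3·t nehmen. Mit d/dt von v(t) finden wir a(t) = -3. Mit a(t) = -3 und Einsetzen von t = 1.7465084511761324, finden wir a = -3.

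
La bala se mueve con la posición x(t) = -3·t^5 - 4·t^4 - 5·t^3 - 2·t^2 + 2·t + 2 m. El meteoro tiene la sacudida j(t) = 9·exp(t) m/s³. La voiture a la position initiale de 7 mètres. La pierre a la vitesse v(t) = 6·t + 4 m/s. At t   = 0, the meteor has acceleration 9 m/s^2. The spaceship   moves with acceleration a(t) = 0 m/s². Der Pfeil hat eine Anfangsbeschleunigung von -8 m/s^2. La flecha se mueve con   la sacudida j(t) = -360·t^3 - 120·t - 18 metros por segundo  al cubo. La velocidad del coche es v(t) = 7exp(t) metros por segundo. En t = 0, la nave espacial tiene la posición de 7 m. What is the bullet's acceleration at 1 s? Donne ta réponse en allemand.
Um dies zu lösen, müssen wir 2 Ableitungen unserer Gleichung für die Position x(t) = -3·t^5 - 4·t^4 - 5·t^3 - 2·t^2 + 2·t + 2 nehmen. Durch Ableiten von der Position erhalten wir die Geschwindigkeit: v(t) = -15·t^4 - 16·t^3 - 15·t^2 - 4·t + 2. Mit d/dt von v(t) finden wir a(t) = -60·t^3 - 48·t^2 - 30·t - 4. Aus der Gleichung für die Beschleunigung a(t) = -60·t^3 - 48·t^2 - 30·t - 4, setzen wir t = 1 ein und erhalten a = -142.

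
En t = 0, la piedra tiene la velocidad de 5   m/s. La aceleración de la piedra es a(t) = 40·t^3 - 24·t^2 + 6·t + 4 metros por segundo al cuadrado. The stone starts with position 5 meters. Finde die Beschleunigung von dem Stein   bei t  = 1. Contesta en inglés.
We have acceleration a(t) = 40·t^3 - 24·t^2 + 6·t + 4. Substituting t = 1: a(1) = 26.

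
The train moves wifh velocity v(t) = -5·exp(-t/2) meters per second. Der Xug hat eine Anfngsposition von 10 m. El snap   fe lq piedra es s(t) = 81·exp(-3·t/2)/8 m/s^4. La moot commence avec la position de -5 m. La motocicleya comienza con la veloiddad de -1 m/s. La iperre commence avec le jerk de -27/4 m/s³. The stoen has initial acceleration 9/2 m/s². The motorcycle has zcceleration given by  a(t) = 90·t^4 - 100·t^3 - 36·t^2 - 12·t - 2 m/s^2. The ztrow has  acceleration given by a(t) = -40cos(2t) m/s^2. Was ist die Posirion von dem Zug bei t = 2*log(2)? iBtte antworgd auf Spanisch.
Debemos encontrar la integral de nuestra ecuación de la velocidad v(t) = -5·exp(-t/2) 1 vez. La antiderivada de la velocidad es la posición. Usando x(0) = 10, obtenemos x(t) = 10·exp(-t/2). Usando x(t) = 10·exp(-t/2) y sustituyendo t = 2*log(2), encontramos x = 5.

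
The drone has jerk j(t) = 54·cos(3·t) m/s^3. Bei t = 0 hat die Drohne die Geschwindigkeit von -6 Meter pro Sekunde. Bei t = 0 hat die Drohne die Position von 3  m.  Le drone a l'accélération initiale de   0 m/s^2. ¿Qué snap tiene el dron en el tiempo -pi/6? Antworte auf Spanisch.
Partiendo de la sacudida j(t) = 54·cos(3·t), tomamos 1 derivada. Tomando d/dt de j(t), encontramos s(t) = -162·sin(3·t). De la ecuación del snap s(t) = -162·sin(3·t), sustituimos t = -pi/6 para obtener s = 162.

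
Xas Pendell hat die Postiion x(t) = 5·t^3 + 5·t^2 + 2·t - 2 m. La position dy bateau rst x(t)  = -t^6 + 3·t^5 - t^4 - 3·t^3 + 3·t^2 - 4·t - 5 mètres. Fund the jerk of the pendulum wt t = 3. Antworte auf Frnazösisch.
En partant de la position x(t) = 5·t^3 + 5·t^2 + 2·t - 2, nous prenons 3 dérivées. En prenant d/dt de x(t), nous trouvons v(t) = 15·t^2 + 10·t + 2. En prenant d/dt de v(t), nous trouvons a(t) = 30·t + 10. La dérivée de l'accélération donne le jerk: j(t) = 30. En utilisant j(t) = 30 et en substituant t = 3, nous trouvons j = 30.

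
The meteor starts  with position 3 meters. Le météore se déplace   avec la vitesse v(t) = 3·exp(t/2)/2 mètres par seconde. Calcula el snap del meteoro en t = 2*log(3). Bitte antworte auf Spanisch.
Partiendo de la velocidad v(t) = 3·exp(t/2)/2, tomamos 3 derivadas. Tomando d/dt de v(t), encontramos a(t) = 3·exp(t/2)/4. Derivando la aceleración, obtenemos la sacudida: j(t) = 3·exp(t/2)/8. Tomando d/dt de j(t), encontramos s(t) = 3·exp(t/2)/16. Tenemos el snap s(t) = 3·exp(t/2)/16. Sustituyendo t = 2*log(3): s(2*log(3)) = 9/16.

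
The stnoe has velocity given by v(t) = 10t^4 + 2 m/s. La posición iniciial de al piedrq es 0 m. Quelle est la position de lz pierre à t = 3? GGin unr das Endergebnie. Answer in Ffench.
La réponse est 492.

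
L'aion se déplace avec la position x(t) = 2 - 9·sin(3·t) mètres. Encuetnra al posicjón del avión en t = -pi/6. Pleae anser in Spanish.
Tenemos la posición x(t) = 2 - 9·sin(3·t). Sustituyendo t = -pi/6: x(-pi/6) = 11.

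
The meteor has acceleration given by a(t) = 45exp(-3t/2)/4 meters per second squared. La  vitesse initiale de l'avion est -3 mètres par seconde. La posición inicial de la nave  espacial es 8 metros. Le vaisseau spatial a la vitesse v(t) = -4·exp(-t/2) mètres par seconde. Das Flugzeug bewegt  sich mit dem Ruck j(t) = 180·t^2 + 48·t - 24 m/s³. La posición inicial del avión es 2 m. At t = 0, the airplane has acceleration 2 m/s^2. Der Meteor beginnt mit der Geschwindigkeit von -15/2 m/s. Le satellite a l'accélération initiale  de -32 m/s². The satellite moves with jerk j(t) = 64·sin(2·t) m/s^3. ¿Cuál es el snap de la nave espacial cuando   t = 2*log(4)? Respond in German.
Um dies zu lösen, müssen wir 3 Ableitungen unserer Gleichung für die Geschwindigkeit v(t) = -4·exp(-t/2) nehmen. Die Ableitung von der Geschwindigkeit ergibt die Beschleunigung: a(t) = 2·exp(-t/2). Die Ableitung von der Beschleunigung ergibt den Ruck: j(t) = -exp(-t/2). Die Ableitung von dem Ruck ergibt den Snap: s(t) = exp(-t/2)/2. Aus der Gleichung für den Snap s(t) = exp(-t/2)/2, setzen wir t = 2*log(4) ein und erhalten s = 1/8.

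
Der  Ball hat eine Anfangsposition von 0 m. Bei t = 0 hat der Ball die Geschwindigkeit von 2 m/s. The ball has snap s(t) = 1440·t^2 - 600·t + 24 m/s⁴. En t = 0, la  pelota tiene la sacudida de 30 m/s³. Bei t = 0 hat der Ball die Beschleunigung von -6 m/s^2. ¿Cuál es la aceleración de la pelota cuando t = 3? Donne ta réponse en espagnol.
Para resolver esto, necesitamos tomar 2 integrales de nuestra ecuación del snap s(t) = 1440·t^2 - 600·t + 24. Tomando ∫s(t)dt y aplicando j(0) = 30, encontramos j(t) = 480·t^3 - 300·t^2 + 24·t + 30. La antiderivada de la sacudida, con a(0) = -6, da la aceleración: a(t) = 120·t^4 - 100·t^3 + 12·t^2 + 30·t - 6. Usando a(t) = 120·t^4 - 100·t^3 + 12·t^2 + 30·t - 6 y sustituyendo t = 3, encontramos a = 7212.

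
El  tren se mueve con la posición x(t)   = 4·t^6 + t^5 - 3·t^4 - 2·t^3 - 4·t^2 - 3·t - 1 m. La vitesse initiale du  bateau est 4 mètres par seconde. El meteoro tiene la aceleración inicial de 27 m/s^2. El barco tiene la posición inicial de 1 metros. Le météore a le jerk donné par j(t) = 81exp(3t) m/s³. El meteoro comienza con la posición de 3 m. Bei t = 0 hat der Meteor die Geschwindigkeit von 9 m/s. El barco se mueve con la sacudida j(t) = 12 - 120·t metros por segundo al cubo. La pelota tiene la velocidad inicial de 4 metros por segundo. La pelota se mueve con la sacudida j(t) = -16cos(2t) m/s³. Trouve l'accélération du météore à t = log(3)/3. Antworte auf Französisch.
Nous devons intégrer notre équation du jerk j(t) = 81·exp(3·t) 1 fois. L'intégrale du jerk, avec a(0) = 27, donne l'accélération: a(t) = 27·exp(3·t). En utilisant a(t) = 27·exp(3·t) et en substituant t = log(3)/3, nous trouvons a = 81.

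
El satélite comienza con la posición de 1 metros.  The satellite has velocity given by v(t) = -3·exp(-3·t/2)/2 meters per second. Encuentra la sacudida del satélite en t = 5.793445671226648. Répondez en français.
En partant de la vitesse v(t) = -3·exp(-3·t/2)/2, nous prenons 2 dérivées. La dérivée de la vitesse donne l'accélération: a(t) = 9·exp(-3·t/2)/4. En dérivant l'accélération, nous obtenons le jerk: j(t) = -27·exp(-3·t/2)/8. De l'équation du jerk j(t) = -27·exp(-3·t/2)/8, nous substituons t = 5.793445671226648 pour obtenir j = -0.000567781905302884.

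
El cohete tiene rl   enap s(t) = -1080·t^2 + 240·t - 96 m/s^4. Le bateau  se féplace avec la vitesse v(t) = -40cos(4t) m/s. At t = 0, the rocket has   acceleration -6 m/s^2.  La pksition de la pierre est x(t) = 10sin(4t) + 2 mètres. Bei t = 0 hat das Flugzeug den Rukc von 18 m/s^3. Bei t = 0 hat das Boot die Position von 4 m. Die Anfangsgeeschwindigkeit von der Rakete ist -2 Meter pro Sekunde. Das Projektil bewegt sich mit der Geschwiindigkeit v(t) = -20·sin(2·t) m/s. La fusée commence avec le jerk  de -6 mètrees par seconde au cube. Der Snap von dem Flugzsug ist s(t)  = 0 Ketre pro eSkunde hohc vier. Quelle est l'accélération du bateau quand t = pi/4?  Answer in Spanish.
Para resolver esto, necesitamos tomar 1 derivada de nuestra ecuación de la velocidad v(t) = -40·cos(4·t). La derivada de la velocidad da la aceleración: a(t) = 160·sin(4·t). De la ecuación de la aceleración a(t) = 160·sin(4·t), sustituimos t = pi/4 para obtener a = 0.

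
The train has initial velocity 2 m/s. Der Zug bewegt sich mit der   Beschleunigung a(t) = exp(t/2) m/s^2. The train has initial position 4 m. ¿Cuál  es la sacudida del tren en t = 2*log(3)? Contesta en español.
Debemos derivar nuestra ecuación de la aceleración a(t) = exp(t/2) 1 vez. Derivando la aceleración, obtenemos la sacudida: j(t) = exp(t/2)/2. Tenemos la sacudida j(t) = exp(t/2)/2. Sustituyendo t = 2*log(3): j(2*log(3)) = 3/2.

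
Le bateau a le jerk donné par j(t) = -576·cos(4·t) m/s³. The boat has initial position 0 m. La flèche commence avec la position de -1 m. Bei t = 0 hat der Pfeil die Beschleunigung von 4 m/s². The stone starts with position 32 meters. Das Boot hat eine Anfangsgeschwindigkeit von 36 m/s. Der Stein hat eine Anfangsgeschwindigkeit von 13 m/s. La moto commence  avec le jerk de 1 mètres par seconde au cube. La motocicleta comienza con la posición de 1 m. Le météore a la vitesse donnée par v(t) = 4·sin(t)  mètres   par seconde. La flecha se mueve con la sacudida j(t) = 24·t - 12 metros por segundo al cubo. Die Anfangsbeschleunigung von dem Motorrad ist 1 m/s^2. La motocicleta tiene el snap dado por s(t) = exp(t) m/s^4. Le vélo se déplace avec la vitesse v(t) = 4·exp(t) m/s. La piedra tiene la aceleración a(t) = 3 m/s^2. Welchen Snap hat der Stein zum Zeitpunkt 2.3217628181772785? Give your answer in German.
Wir müssen unsere Gleichung für die Beschleunigung a(t) = 3 2-mal ableiten. Die Ableitung von der Beschleunigung ergibt den Ruck: j(t) = 0. Mit d/dt von j(t) finden wir s(t) = 0. Wir haben den Snap s(t) = 0. Durch Einsetzen von t = 2.3217628181772785: s(2.3217628181772785) = 0.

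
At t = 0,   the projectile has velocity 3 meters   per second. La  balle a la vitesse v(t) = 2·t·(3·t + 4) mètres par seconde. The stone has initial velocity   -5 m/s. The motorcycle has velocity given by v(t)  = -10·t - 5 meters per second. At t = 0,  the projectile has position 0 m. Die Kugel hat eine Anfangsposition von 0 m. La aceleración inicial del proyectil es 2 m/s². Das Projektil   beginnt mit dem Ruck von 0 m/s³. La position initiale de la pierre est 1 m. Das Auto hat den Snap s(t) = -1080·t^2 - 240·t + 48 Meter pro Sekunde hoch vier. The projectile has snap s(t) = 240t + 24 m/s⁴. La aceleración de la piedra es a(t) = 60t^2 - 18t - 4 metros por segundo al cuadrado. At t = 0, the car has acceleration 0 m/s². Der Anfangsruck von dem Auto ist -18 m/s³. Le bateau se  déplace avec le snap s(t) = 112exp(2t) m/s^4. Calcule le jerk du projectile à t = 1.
Nous devons trouver la primitive de notre équation du snap s(t) = 240·t + 24 1 fois. En intégrant le snap et en utilisant la condition initiale j(0) = 0, nous obtenons j(t) = 24·t·(5·t + 1). De l'équation du jerk j(t) = 24·t·(5·t + 1), nous substituons t = 1 pour obtenir j = 144.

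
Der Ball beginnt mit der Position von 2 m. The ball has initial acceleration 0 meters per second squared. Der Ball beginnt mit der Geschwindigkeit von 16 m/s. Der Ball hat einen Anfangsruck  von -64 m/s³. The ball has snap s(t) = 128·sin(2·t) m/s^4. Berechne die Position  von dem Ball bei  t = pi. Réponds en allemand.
Wir müssen die Stammfunktion unserer Gleichung für den Snap s(t) = 128·sin(2·t) 4-mal finden. Mit ∫s(t)dt und Anwendung von j(0) = -64, finden wir j(t) = -64·cos(2·t). Durch Integration von dem Ruck und Verwendung der Anfangsbedingung a(0) = 0, erhalten wir a(t) = -32·sin(2·t). Durch Integration von der Beschleunigung und Verwendung der Anfangsbedingung v(0) = 16, erhalten wir v(t) = 16·cos(2·t). Die Stammfunktion von der Geschwindigkeit ist die Position. Mit x(0) = 2 erhalten wir x(t) = 8·sin(2·t) + 2. Wir haben die Position x(t) = 8·sin(2·t) + 2. Durch Einsetzen von t = pi: x(pi) = 2.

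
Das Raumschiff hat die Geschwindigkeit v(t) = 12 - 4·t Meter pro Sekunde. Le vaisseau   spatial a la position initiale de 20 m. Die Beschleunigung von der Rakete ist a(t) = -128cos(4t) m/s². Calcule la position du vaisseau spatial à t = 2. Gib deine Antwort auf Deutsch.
Wir müssen unsere Gleichung für die Geschwindigkeit v(t) = 12 - 4·t 1-mal integrieren. Das Integral von der Geschwindigkeit ist die Position. Mit x(0) = 20 erhalten wir x(t) = -2·t^2 + 12·t + 20. Wir haben die Position x(t) = -2·t^2 + 12·t + 20. Durch Einsetzen von t = 2: x(2) = 36.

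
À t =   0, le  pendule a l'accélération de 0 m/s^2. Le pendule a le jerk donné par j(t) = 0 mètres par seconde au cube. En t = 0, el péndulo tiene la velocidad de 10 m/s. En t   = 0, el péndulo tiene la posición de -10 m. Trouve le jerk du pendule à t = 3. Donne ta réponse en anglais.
Using j(t) = 0 and substituting t = 3, we find j = 0.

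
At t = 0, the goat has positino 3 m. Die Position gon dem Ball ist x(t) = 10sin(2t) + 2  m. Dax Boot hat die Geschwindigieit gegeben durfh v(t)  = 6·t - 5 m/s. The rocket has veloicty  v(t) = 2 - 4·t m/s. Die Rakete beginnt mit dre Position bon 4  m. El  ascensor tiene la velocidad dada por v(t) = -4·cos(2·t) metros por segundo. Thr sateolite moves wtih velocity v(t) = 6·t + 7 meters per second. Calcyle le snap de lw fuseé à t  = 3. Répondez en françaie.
Pour résoudre ceci, nous devons prendre 3 dérivées de notre équation de la vitesse v(t) = 2 - 4·t. La dérivée de la vitesse donne l'accélération: a(t) = -4. La dérivée de l'accélération donne le jerk: j(t) = 0. La dérivée du jerk donne le snap: s(t) = 0. En utilisant s(t) = 0 et en substituant t = 3, nous trouvons s = 0.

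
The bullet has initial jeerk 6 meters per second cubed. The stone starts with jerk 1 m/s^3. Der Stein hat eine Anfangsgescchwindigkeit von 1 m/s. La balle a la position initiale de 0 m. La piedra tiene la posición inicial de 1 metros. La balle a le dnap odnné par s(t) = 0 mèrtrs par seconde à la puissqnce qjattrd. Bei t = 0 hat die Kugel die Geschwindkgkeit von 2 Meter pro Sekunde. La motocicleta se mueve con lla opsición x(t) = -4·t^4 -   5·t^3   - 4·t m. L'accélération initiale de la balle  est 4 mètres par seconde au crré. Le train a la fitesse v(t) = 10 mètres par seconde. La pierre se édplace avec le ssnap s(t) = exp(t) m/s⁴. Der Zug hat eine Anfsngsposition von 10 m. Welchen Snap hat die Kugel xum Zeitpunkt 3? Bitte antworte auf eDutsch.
Wir haben den Snap s(t) = 0. Durch Einsetzen von t = 3: s(3) = 0.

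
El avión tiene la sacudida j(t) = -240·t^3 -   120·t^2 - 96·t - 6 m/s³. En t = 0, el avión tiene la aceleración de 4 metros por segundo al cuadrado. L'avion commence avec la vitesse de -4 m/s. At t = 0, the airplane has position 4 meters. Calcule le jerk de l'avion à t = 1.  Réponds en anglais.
From the given jerk equation j(t) = -240·t^3 - 120·t^2 - 96·t - 6, we substitute t = 1 to get j = -462.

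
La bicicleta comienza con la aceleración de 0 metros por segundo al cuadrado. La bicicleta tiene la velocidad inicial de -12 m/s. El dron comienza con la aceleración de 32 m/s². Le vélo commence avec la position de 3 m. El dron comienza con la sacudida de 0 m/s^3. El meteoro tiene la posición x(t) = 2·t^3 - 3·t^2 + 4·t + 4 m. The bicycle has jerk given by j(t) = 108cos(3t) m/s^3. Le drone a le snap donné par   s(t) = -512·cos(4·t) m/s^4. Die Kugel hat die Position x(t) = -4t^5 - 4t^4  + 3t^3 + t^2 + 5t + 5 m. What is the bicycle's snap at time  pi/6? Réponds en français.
Nous devons dériver notre équation du jerk j(t) = 108·cos(3·t) 1 fois. En prenant d/dt de j(t), nous trouvons s(t) = -324·sin(3·t). En utilisant s(t) = -324·sin(3·t) et en substituant t = pi/6, nous trouvons s = -324.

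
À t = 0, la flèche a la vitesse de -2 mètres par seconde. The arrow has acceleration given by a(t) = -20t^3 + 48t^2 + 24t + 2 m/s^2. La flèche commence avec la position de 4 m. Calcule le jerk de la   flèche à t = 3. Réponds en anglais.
We must differentiate our acceleration equation a(t) = -20·t^3 + 48·t^2 + 24·t + 2 1 time. Taking d/dt of a(t), we find j(t) = -60·t^2 + 96·t + 24. Using j(t) = -60·t^2 + 96·t + 24 and substituting t = 3, we find j = -228.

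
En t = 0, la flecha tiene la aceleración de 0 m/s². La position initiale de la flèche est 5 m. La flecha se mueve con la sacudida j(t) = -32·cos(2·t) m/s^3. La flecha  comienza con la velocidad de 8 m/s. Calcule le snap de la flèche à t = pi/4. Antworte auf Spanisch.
Para resolver esto, necesitamos tomar 1 derivada de nuestra ecuación de la sacudida j(t) = -32·cos(2·t). Tomando d/dt de j(t), encontramos s(t) = 64·sin(2·t). Tenemos el snap s(t) = 64·sin(2·t). Sustituyendo t = pi/4: s(pi/4) = 64.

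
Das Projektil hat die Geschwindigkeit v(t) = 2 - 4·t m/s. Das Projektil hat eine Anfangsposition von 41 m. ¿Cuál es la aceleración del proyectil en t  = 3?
Debemos derivar nuestra ecuación de la velocidad v(t) = 2 - 4·t 1 vez. La derivada de la velocidad da la aceleración: a(t) = -4. De la ecuación de la aceleración a(t) = -4, sustituimos t = 3 para obtener a = -4.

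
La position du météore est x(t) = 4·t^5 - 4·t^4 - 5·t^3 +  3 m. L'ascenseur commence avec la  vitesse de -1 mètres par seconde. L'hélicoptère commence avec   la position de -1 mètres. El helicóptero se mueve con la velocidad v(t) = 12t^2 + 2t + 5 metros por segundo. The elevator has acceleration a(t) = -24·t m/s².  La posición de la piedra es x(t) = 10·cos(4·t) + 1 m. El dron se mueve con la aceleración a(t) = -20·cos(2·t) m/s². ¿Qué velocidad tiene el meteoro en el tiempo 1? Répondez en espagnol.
Debemos derivar nuestra ecuación de la posición x(t) = 4·t^5 - 4·t^4 - 5·t^3 + 3 1 vez. La derivada de la posición da la velocidad: v(t) = 20·t^4 - 16·t^3 - 15·t^2. Tenemos la velocidad v(t) = 20·t^4 - 16·t^3 - 15·t^2. Sustituyendo t = 1: v(1) = -11.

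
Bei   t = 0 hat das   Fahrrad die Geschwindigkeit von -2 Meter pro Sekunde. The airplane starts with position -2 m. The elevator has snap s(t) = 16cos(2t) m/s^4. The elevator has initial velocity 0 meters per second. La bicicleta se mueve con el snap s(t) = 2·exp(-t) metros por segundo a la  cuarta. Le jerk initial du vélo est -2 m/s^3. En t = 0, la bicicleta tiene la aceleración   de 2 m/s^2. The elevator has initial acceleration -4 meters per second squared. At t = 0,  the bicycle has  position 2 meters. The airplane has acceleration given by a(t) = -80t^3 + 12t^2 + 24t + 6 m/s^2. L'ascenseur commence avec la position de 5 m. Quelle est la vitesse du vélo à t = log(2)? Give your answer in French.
Nous devons trouver l'intégrale de notre équation du snap s(t) = 2·exp(-t) 3 fois. L'intégrale du snap, avec j(0) = -2, donne le jerk: j(t) = -2·exp(-t). La primitive du jerk est l'accélération. En utilisant a(0) = 2, nous obtenons a(t) = 2·exp(-t). En intégrant l'accélération et en utilisant la condition initiale v(0) = -2, nous obtenons v(t) = -2·exp(-t). Nous avons la vitesse v(t) = -2·exp(-t). En substituant t = log(2): v(log(2)) = -1.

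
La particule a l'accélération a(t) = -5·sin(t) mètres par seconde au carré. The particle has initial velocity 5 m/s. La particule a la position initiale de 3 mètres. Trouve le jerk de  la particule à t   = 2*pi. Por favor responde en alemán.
Um dies zu lösen, müssen wir 1 Ableitung unserer Gleichung für die Beschleunigung a(t) = -5·sin(t) nehmen. Durch Ableiten von der Beschleunigung erhalten wir den Ruck: j(t) = -5·cos(t). Mit j(t) = -5·cos(t) und Einsetzen von t = 2*pi, finden wir j = -5.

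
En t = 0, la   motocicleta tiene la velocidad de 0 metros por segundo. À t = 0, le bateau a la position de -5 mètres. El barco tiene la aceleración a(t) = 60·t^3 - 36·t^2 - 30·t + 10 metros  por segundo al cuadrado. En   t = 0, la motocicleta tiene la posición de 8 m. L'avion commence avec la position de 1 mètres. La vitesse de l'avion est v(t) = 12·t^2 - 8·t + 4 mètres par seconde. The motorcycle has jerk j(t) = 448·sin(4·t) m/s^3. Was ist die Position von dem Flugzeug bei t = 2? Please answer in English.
Starting from velocity v(t) = 12·t^2 - 8·t + 4, we take 1 integral. Integrating velocity and using the initial condition x(0) = 1, we get x(t) = 4·t^3 - 4·t^2 + 4·t + 1. We have position x(t) = 4·t^3 - 4·t^2 + 4·t + 1. Substituting t = 2: x(2) = 25.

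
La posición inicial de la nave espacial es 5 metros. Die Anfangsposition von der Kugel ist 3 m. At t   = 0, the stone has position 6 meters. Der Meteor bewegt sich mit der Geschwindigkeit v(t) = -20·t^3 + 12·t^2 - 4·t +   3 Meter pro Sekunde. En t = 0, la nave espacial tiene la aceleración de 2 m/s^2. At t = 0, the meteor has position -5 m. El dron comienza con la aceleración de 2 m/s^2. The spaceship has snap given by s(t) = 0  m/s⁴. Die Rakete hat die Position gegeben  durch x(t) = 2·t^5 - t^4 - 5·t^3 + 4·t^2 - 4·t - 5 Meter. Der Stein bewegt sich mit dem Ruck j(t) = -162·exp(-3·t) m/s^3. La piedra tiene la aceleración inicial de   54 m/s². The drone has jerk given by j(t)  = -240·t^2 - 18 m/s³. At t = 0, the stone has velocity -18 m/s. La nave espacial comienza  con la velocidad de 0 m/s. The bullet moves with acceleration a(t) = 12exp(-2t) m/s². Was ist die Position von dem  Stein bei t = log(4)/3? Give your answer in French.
Nous devons intégrer notre équation du jerk j(t) = -162·exp(-3·t) 3 fois. La primitive du jerk, avec a(0) = 54, donne l'accélération: a(t) = 54·exp(-3·t). La primitive de l'accélération est la vitesse. En utilisant v(0) = -18, nous obtenons v(t) = -18·exp(-3·t). En prenant ∫v(t)dt et en appliquant x(0) = 6, nous trouvons x(t) = 6·exp(-3·t). En utilisant x(t) = 6·exp(-3·t) et en substituant t = log(4)/3, nous trouvons x = 3/2.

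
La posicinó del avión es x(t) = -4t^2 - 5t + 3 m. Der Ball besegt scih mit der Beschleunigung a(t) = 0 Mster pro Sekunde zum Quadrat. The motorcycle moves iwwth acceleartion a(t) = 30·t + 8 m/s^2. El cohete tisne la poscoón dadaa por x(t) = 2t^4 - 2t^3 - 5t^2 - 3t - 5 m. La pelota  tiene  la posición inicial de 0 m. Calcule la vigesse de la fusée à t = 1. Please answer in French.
Nous devons dériver notre équation de la position x(t) = 2·t^4 - 2·t^3 - 5·t^2 - 3·t - 5 1 fois. La dérivée de la position donne la vitesse: v(t) = 8·t^3 - 6·t^2 - 10·t - 3. Nous avons la vitesse v(t) = 8·t^3 - 6·t^2 - 10·t - 3. En substituant t = 1: v(1) = -11.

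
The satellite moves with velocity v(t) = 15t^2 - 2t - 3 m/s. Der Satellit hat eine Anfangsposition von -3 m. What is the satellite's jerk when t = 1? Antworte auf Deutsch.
Um dies zu lösen, müssen wir 2 Ableitungen unserer Gleichung für die Geschwindigkeit v(t) = 15·t^2 - 2·t - 3 nehmen. Durch Ableiten von der Geschwindigkeit erhalten wir die Beschleunigung: a(t) = 30·t - 2. Mit d/dt von a(t) finden wir j(t) = 30. Aus der Gleichung für den Ruck j(t) = 30, setzen wir t = 1 ein und erhalten j = 30.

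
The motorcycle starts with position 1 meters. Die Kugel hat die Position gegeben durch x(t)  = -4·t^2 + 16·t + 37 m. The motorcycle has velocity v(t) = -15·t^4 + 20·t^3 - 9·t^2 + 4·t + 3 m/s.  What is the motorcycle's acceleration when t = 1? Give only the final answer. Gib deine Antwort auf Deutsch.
Die Antwort ist -14.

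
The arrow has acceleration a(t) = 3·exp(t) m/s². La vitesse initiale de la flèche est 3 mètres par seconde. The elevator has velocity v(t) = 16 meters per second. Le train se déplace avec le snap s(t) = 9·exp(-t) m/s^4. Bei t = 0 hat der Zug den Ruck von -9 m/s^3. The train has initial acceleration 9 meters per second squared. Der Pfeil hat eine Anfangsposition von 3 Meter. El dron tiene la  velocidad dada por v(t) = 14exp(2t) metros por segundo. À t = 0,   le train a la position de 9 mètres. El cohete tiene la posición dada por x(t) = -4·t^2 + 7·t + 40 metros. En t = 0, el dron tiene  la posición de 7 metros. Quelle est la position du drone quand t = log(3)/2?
Nous devons trouver la primitive de notre équation de la vitesse v(t) = 14·exp(2·t) 1 fois. En intégrant la vitesse et en utilisant la condition initiale x(0) = 7, nous obtenons x(t) = 7·exp(2·t). De l'équation de la position x(t) = 7·exp(2·t), nous substituons t = log(3)/2 pour obtenir x = 21.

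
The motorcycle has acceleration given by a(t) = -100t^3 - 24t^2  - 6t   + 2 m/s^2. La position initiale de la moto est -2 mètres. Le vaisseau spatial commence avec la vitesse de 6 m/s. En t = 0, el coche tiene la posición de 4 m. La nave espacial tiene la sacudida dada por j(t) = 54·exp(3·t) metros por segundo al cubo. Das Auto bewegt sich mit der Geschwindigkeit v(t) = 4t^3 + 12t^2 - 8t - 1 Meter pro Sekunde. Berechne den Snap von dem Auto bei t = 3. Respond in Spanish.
Debemos derivar nuestra ecuación de la velocidad v(t) = 4·t^3 + 12·t^2 - 8·t - 1 3 veces. La derivada de la velocidad da la aceleración: a(t) = 12·t^2 + 24·t - 8. Derivando la aceleración, obtenemos la sacudida: j(t) = 24·t + 24. Tomando d/dt de j(t), encontramos s(t) = 24. Usando s(t) = 24 y sustituyendo t = 3, encontramos s = 24.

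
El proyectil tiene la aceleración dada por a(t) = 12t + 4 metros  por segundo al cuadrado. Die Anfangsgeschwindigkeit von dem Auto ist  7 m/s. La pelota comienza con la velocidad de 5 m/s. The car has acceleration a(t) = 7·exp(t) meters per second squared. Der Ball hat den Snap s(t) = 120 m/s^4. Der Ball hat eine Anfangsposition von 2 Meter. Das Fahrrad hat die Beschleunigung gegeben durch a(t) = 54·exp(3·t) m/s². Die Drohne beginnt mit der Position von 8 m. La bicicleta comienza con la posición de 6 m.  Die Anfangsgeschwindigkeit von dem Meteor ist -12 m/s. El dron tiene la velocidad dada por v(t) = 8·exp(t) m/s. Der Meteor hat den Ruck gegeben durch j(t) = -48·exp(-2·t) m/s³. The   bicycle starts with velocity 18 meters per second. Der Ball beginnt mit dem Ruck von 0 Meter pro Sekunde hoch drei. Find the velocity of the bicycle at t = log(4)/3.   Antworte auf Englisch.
We must find the integral of our acceleration equation a(t) = 54·exp(3·t) 1 time. The antiderivative of acceleration, with v(0) = 18, gives velocity: v(t) = 18·exp(3·t). From the given velocity equation v(t) = 18·exp(3·t), we substitute t = log(4)/3 to get v = 72.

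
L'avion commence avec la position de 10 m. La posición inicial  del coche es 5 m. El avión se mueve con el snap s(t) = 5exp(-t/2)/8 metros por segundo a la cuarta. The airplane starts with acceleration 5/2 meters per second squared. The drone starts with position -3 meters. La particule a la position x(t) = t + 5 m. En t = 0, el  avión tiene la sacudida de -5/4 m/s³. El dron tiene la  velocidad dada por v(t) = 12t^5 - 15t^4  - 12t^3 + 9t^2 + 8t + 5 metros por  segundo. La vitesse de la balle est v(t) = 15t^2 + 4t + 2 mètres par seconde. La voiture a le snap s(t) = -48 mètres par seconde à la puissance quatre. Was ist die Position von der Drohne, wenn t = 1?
Um dies zu lösen, müssen wir 1 Stammfunktion unserer Gleichung für die Geschwindigkeit v(t) = 12·t^5 - 15·t^4 - 12·t^3 + 9·t^2 + 8·t + 5 finden. Durch Integration von der Geschwindigkeit und Verwendung der Anfangsbedingung x(0) = -3, erhalten wir x(t) = 2·t^6 - 3·t^5 - 3·t^4 + 3·t^3 + 4·t^2 + 5·t - 3. Aus der Gleichung für die Position x(t) = 2·t^6 - 3·t^5 - 3·t^4 + 3·t^3 + 4·t^2 + 5·t - 3, setzen wir t = 1 ein und erhalten x = 5.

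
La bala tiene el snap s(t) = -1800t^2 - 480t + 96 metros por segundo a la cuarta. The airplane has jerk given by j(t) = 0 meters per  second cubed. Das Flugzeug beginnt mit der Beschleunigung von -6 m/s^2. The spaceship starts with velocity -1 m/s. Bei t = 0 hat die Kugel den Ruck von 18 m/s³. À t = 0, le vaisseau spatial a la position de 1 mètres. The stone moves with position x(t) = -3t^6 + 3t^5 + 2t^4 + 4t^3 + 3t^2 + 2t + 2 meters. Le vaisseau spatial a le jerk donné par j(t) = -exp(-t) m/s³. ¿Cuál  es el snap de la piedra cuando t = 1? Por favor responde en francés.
Pour résoudre ceci, nous devons prendre 4 dérivées de notre équation de la position x(t) = -3·t^6 + 3·t^5 + 2·t^4 + 4·t^3 + 3·t^2 + 2·t + 2. La dérivée de la position donne la vitesse: v(t) = -18·t^5 + 15·t^4 + 8·t^3 + 12·t^2 + 6·t + 2. La dérivée de la vitesse donne l'accélération: a(t) = -90·t^4 + 60·t^3 + 24·t^2 + 24·t + 6. En prenant d/dt de a(t), nous trouvons j(t) = -360·t^3 + 180·t^2 + 48·t + 24. La dérivée du jerk donne le snap: s(t) = -1080·t^2 + 360·t + 48. En utilisant s(t) = -1080·t^2 + 360·t + 48 et en substituant t = 1, nous trouvons s = -672.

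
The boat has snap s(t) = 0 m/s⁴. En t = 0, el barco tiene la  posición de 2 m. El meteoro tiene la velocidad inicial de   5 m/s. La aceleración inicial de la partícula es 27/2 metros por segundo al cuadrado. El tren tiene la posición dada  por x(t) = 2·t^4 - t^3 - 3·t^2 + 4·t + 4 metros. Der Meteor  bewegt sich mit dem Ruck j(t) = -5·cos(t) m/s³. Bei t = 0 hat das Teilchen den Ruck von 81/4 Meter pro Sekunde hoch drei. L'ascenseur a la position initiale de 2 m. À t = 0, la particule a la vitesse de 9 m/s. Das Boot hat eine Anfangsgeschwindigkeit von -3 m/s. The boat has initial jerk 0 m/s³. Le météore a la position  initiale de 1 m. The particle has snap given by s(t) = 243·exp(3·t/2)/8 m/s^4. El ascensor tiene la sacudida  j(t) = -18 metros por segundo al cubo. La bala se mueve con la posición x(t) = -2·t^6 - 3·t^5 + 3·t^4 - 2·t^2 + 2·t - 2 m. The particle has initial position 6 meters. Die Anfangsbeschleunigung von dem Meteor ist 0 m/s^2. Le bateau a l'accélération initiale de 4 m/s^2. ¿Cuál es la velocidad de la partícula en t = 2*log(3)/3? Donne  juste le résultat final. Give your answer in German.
Bei t = 2*log(3)/3, v = 27.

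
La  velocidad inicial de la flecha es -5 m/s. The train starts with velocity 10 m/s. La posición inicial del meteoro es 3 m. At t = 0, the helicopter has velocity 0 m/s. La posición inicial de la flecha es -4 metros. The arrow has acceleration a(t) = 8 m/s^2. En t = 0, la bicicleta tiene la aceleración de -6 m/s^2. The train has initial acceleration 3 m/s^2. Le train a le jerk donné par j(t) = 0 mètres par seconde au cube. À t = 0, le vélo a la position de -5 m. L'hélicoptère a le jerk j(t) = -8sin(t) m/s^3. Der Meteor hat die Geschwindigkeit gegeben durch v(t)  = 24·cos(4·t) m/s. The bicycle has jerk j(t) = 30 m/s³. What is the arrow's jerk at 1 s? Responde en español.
Para resolver esto, necesitamos tomar 1 derivada de nuestra ecuación de la aceleración a(t) = 8. Derivando la aceleración, obtenemos la sacudida: j(t) = 0. Usando j(t) = 0 y sustituyendo t = 1, encontramos j = 0.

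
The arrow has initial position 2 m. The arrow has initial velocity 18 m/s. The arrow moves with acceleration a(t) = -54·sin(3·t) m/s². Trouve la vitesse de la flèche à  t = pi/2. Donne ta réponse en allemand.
Um dies zu lösen, müssen wir 1 Integral unserer Gleichung für die Beschleunigung a(t) = -54·sin(3·t) finden. Das Integral von der Beschleunigung, mit v(0) = 18, ergibt die Geschwindigkeit: v(t) = 18·cos(3·t). Wir haben die Geschwindigkeit v(t) = 18·cos(3·t). Durch Einsetzen von t = pi/2: v(pi/2) = 0.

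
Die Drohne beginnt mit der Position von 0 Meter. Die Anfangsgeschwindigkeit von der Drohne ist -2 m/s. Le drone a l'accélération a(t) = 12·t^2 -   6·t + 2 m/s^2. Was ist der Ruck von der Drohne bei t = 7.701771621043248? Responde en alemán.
Wir müssen unsere Gleichung für die Beschleunigung a(t) = 12·t^2 - 6·t + 2 1-mal ableiten. Mit d/dt von a(t) finden wir j(t) = 24·t - 6. Aus der Gleichung für den Ruck j(t) = 24·t - 6, setzen wir t = 7.701771621043248 ein und erhalten j = 178.842518905038.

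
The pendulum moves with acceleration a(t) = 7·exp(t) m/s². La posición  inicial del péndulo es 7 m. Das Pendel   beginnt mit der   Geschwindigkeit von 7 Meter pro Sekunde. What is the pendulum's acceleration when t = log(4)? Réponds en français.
Nous avons l'accélération a(t) = 7·exp(t). En substituant t = log(4): a(log(4)) = 28.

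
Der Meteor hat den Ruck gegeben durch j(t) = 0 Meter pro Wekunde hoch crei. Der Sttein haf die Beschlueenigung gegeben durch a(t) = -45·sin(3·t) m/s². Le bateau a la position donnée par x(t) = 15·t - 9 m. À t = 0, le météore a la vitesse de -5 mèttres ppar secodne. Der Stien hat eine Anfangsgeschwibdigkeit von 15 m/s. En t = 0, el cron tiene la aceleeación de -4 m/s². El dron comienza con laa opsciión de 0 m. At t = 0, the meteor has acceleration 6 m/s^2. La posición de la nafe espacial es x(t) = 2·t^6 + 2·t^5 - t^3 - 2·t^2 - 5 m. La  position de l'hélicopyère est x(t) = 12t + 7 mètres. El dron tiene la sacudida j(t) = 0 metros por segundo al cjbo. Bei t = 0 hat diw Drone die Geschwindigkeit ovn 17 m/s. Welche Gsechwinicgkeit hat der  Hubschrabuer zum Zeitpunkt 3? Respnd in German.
Wir müssen unsere Gleichung für die Position x(t) = 12·t + 7 1-mal ableiten. Die Ableitung von der Position ergibt die Geschwindigkeit: v(t) = 12. Mit v(t) = 12 und Einsetzen von t = 3, finden wir v = 12.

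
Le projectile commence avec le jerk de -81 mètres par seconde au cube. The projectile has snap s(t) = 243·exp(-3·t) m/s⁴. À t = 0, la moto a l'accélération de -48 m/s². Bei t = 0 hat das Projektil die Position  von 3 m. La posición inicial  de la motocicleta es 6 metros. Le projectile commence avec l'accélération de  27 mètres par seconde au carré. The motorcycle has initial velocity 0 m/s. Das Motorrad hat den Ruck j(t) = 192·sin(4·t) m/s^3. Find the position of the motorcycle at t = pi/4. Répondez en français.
Nous devons trouver la primitive de notre équation du jerk j(t) = 192·sin(4·t) 3 fois. L'intégrale du jerk est l'accélération. En utilisant a(0) = -48, nous obtenons a(t) = -48·cos(4·t). En intégrant l'accélération et en utilisant la condition initiale v(0) = 0, nous obtenons v(t) = -12·sin(4·t). La primitive de la vitesse, avec x(0) = 6, donne la position: x(t) = 3·cos(4·t) + 3. De l'équation de la position x(t) = 3·cos(4·t) + 3, nous substituons t = pi/4 pour obtenir x = 0.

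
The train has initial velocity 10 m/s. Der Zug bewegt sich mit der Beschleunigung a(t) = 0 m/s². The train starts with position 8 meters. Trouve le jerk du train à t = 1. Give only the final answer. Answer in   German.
Bei t = 1, j = 0.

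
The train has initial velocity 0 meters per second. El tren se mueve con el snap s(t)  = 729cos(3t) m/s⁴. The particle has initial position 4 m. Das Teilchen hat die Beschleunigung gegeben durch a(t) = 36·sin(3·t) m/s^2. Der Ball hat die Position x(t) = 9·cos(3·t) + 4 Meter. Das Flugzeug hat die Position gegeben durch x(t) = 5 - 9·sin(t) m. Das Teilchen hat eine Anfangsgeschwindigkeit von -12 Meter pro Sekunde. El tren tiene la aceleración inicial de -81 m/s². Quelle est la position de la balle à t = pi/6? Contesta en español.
De la ecuación de la posición x(t) = 9·cos(3·t) + 4, sustituimos t = pi/6 para obtener x = 4.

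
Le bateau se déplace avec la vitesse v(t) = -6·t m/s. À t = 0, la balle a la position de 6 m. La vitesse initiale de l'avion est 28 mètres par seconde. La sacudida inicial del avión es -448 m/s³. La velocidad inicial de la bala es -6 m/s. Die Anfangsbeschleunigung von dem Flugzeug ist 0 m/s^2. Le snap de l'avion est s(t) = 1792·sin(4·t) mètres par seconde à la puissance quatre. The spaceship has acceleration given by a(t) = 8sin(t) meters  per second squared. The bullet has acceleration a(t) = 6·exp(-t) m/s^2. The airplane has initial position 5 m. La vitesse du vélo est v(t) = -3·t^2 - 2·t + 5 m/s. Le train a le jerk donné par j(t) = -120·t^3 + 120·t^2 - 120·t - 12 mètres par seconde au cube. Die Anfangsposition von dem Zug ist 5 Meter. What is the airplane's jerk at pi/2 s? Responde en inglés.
To solve this, we need to take 1 integral of our snap equation s(t) = 1792·sin(4·t). Taking ∫s(t)dt and applying j(0) = -448, we find j(t) = -448·cos(4·t). We have jerk j(t) = -448·cos(4·t). Substituting t = pi/2: j(pi/2) = -448.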